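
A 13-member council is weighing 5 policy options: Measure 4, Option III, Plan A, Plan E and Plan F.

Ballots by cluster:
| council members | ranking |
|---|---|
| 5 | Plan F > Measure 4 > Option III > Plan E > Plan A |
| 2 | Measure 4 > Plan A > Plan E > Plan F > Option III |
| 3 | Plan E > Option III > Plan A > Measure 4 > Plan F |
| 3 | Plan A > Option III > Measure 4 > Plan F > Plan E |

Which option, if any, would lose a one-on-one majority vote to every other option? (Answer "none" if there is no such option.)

Pairwise majorities:
Measure 4 vs Option III: Measure 4, 7–6.
Measure 4 vs Plan A: Measure 4, 7–6.
Measure 4–Plan E: Measure 4 10–3.
Measure 4 vs Plan F: Measure 4 wins 8–5.
Option III vs Plan A: 5+3 = 8 for Option III, 5 for Plan A — Option III by 8–5.
Option III vs Plan E: 5+3 = 8 for Option III, 5 for Plan E — Option III by 8–5.
Option III vs Plan F: 6 to 7, Plan F.
Plan A vs Plan E: 2+3 = 5 for Plan A, 8 for Plan E — Plan E by 8–5.
Plan A vs Plan F: 2+3+3 = 8 for Plan A, 5 for Plan F — Plan A by 8–5.
Plan E vs Plan F: Plan F, 8–5.
No option is winless: Measure 4 beats Option III; Option III beats Plan A; Plan A beats Plan F; Plan E beats Plan A; Plan F beats Option III. There is no Condorcet loser.

none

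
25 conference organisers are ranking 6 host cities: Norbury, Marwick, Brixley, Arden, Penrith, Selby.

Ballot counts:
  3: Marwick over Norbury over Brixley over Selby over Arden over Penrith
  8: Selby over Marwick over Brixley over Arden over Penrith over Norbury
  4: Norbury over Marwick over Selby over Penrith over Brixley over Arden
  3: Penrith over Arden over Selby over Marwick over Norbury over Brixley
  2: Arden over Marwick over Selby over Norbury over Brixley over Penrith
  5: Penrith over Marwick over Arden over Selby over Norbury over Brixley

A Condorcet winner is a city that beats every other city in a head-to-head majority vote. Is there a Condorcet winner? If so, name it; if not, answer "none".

Head-to-head results (25 organisers):
Norbury vs Marwick: 4 for Norbury, 21 for Marwick — Marwick by 21–4.
Norbury vs Brixley: 3+4+3+2+5 = 17 for Norbury, 8 for Brixley — Norbury by 17–8.
Norbury vs Arden: 3+4 = 7 for Norbury, 18 for Arden — Arden by 18–7.
Norbury vs Penrith: Norbury is ranked higher on 3+4+2 = 9 ballots, Penrith on 16. Penrith wins 16–9.
Norbury vs Selby: Norbury is ranked higher on 3+4 = 7 ballots, Selby on 18. Selby wins 18–7.
Marwick vs Brixley: Marwick is ranked higher on 3+8+4+3+2+5 = 25 ballots, Brixley on 0. Marwick wins 25–0.
Marwick vs Arden: 20 to 5, Marwick.
Marwick vs Penrith: 3+8+4+2 = 17 for Marwick, 8 for Penrith — Marwick by 17–8.
Marwick vs Selby: 14 to 11, Marwick.
Brixley vs Arden: 15 to 10, Brixley.
Brixley vs Penrith: Brixley preferred on 3+8+2 = 13 ballots; Brixley wins 13–12.
Brixley vs Selby: 3 for Brixley, 22 for Selby — Selby by 22–3.
Arden vs Penrith: 3+8+2 = 13 for Arden, 12 for Penrith — Arden by 13–12.
Arden vs Selby: Arden is ranked higher on 3+2+5 = 10 ballots, Selby on 15. Selby wins 15–10.
Penrith vs Selby: 8 to 17, Selby.
Marwick beats each of Norbury, Brixley, Arden, Penrith, Selby — Marwick is the Condorcet winner.

Marwick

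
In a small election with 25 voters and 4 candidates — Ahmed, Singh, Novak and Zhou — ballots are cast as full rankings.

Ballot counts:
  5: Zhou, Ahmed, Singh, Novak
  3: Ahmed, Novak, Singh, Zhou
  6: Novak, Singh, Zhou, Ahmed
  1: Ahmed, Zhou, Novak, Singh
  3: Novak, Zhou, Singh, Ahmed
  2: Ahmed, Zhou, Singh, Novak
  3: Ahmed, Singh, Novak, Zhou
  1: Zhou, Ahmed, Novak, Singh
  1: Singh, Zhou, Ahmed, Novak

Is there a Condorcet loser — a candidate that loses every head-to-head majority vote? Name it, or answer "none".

Head-to-head results (25 voters):
Ahmed vs Singh: Ahmed preferred on 5+3+1+2+3+1 = 15 ballots; Ahmed wins 15–10.
Ahmed vs Novak: Ahmed, 16–9.
Ahmed vs Zhou: Ahmed is ranked higher on 3+1+2+3 = 9 ballots, Zhou on 16. Zhou wins 16–9.
Singh–Novak: Novak 14–11.
Singh–Zhou: Singh 13–12.
Novak vs Zhou: Novak, 15–10.
Each candidate has at least one pairwise win (Ahmed beats Singh; Singh beats Zhou; Novak beats Singh; Zhou beats Ahmed) — no Condorcet loser.

none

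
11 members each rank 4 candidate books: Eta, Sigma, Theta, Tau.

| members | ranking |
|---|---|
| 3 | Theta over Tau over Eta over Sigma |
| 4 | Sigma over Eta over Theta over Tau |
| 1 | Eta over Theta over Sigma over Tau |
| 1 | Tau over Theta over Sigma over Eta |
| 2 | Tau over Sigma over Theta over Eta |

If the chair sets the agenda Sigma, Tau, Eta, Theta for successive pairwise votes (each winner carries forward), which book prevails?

Theta

Round 1: Sigma vs Tau — 5–6, Tau advances.
Round 2: Tau vs Eta — 6–5, Tau advances.
Round 3: Tau vs Theta — 3–8, Theta advances.
Theta survives the agenda.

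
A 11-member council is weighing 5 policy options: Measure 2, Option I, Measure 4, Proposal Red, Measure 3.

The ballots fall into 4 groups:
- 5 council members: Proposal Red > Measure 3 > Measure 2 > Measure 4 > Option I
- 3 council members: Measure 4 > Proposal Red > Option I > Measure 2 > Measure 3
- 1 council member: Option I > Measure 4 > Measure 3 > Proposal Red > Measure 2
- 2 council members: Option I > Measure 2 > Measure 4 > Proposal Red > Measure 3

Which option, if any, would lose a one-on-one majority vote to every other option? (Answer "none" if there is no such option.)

Head-to-head results (11 council members):
Measure 2 vs Option I: Option I wins 6–5.
Measure 2 vs Measure 4: Measure 2 wins 7–4.
Measure 2 vs Proposal Red: Proposal Red wins 9–2.
Measure 2 vs Measure 3: Measure 3, 6–5.
Option I–Measure 4: Measure 4 8–3.
Option I vs Proposal Red: Proposal Red wins 8–3.
Option I vs Measure 3: 3+1+2 = 6 for Option I, 5 for Measure 3 — Option I by 6–5.
Measure 4 vs Proposal Red: Measure 4 is ranked higher on 3+1+2 = 6 ballots, Proposal Red on 5. Measure 4 wins 6–5.
Measure 4 vs Measure 3: Measure 4 wins 6–5.
Proposal Red vs Measure 3: 10 to 1, Proposal Red.
No option is winless: Measure 2 beats Measure 4; Option I beats Measure 2; Measure 4 beats Option I; Proposal Red beats Measure 2; Measure 3 beats Measure 2. There is no Condorcet loser.

none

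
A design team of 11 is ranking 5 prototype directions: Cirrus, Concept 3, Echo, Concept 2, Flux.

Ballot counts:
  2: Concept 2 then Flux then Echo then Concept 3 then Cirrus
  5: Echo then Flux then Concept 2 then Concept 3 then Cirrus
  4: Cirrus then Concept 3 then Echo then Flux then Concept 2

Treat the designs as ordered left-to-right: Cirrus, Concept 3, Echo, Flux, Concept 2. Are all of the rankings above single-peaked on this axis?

yes

Axis positions: Cirrus=1, Concept 3=2, Echo=3, Flux=4, Concept 2=5.
Type 1 (peak Concept 2 at position 5): ranking walks positions 5-4-3-2-1, expanding outward from the peak — single-peaked.
Type 2 (peak Echo at position 3): ranking walks positions 3-4-5-2-1, expanding outward from the peak — single-peaked.
Type 3 (peak Cirrus at position 1): ranking walks positions 1-2-3-4-5, expanding outward from the peak — single-peaked.
Every ranking is single-peaked on this axis.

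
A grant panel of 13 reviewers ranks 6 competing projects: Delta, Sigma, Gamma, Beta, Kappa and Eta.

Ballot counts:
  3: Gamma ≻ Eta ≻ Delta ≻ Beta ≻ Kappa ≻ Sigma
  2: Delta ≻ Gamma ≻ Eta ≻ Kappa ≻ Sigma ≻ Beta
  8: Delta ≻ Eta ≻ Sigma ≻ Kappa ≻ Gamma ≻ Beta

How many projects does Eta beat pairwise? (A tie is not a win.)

4

Eta against each rival (13 reviewers):
Eta–Delta: Delta 10–3.
Eta vs Sigma: 3+2+8 = 13 for Eta, 0 for Sigma — Eta by 13–0.
Eta vs Gamma: Eta wins 8–5.
Eta vs Beta: Eta, 13–0.
Eta vs Kappa: Eta preferred on 3+2+8 = 13 ballots; Eta wins 13–0.
Eta beats Sigma, Gamma, Beta, Kappa; loses to Delta — 4 pairwise wins.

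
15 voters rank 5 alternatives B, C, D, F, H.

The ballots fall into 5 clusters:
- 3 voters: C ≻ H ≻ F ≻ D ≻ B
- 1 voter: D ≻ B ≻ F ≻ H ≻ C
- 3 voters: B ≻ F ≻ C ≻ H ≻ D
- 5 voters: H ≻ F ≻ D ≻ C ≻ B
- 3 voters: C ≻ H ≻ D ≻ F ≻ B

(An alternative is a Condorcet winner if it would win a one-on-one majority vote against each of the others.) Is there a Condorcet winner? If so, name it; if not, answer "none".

Head-to-head results (15 voters):
B vs C: C wins 11–4.
B vs D: D, 12–3.
B–F: F 11–4.
B vs H: H wins 11–4.
C vs D: C, 9–6.
C vs F: F, 9–6.
C vs H: C wins 9–6.
D vs F: F, 11–4.
D vs H: H, 14–1.
F–H: H 11–4.
Each alternative drops at least one matchup (B loses to C; C loses to F; D loses to C; F loses to H; H loses to C); the cycle C > H > F > C rules out a Condorcet winner.

none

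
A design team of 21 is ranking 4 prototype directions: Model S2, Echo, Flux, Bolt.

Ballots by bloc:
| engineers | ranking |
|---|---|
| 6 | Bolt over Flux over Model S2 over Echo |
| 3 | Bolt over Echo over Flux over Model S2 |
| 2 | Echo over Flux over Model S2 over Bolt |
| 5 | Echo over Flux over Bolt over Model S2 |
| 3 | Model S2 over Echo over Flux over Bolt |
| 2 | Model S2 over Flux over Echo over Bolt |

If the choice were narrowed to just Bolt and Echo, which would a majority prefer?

Ballots ranking Bolt above Echo: 6 + 3 = 9.
Ballots ranking Echo above Bolt: 21 − 9 = 12.
Echo wins the head-to-head 12–9.

Echo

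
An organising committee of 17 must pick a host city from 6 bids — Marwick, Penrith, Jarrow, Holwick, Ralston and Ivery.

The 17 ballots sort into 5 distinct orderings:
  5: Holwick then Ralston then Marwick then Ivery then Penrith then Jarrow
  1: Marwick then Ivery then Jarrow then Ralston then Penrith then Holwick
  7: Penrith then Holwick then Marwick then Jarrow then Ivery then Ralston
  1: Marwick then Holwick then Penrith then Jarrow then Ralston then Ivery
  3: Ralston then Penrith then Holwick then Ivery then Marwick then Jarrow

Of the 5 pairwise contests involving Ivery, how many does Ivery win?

1

Ivery against each rival (17 organisers):
Ivery vs Marwick: Marwick, 14–3.
Ivery vs Penrith: Ivery preferred on 5+1 = 6 ballots; Penrith wins 11–6.
Ivery vs Jarrow: 5+1+3 = 9 for Ivery, 8 for Jarrow — Ivery by 9–8.
Ivery vs Holwick: Holwick wins 16–1.
Ivery–Ralston: Ralston 9–8.
Ivery beats Jarrow; loses to Marwick, Penrith, Holwick, Ralston — 1 pairwise win.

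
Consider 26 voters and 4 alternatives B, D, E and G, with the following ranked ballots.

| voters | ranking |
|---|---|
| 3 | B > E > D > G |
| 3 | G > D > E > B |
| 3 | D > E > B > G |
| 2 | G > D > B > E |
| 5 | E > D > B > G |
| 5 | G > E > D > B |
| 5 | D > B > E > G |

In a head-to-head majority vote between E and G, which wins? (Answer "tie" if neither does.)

E

Ballots ranking E above G: 3 + 3 + 5 + 5 = 16.
Ballots ranking G above E: 26 − 16 = 10.
E wins the head-to-head 16–10.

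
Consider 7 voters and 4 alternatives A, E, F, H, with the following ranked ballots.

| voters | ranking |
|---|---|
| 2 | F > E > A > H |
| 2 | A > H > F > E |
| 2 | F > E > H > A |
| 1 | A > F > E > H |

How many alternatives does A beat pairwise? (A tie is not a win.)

A against each rival (7 voters):
A vs E: A is ranked higher on 2+1 = 3 ballots, E on 4. E wins 4–3.
A vs F: A is ranked higher on 2+1 = 3 ballots, F on 4. F wins 4–3.
A vs H: 5 to 2, A.
A beats H; loses to E, F — 1 pairwise win.

1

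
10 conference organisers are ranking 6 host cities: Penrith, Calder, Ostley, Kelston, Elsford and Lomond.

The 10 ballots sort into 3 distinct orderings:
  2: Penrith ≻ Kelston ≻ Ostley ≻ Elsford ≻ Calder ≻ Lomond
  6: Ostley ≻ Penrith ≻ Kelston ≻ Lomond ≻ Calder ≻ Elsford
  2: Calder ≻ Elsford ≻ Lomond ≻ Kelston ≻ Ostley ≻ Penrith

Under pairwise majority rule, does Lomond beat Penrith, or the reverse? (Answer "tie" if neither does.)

Ballots ranking Lomond above Penrith: 2.
Ballots ranking Penrith above Lomond: 10 − 2 = 8.
Penrith wins the head-to-head 8–2.

Penrith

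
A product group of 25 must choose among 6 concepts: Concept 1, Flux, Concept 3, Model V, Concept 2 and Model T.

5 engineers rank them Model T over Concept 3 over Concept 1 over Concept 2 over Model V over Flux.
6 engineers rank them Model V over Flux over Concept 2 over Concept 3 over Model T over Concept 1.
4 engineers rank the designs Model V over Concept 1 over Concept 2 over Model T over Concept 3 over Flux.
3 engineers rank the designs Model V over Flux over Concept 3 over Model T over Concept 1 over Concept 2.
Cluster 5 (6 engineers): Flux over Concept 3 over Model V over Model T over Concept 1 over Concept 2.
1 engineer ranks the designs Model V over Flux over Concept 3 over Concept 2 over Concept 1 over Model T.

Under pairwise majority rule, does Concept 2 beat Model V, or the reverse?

Model V

Ballots ranking Concept 2 above Model V: 5.
Ballots ranking Model V above Concept 2: 25 − 5 = 20.
Model V wins the head-to-head 20–5.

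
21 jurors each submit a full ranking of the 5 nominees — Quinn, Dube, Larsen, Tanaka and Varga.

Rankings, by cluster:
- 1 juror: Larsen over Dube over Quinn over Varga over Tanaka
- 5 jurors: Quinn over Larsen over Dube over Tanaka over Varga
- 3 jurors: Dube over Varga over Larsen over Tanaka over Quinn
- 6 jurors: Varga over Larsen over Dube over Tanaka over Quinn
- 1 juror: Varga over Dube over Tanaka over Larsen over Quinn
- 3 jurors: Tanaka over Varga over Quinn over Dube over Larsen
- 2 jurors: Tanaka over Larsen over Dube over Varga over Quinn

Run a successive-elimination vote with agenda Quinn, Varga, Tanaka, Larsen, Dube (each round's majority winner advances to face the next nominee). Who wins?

Round 1: Quinn vs Varga — 6–15, Varga advances.
Round 2: Varga vs Tanaka — 11–10, Varga advances.
Round 3: Varga vs Larsen — 13–8, Varga advances.
Round 4: Varga vs Dube — 10–11, Dube advances.
The agenda winner is Dube.

Dube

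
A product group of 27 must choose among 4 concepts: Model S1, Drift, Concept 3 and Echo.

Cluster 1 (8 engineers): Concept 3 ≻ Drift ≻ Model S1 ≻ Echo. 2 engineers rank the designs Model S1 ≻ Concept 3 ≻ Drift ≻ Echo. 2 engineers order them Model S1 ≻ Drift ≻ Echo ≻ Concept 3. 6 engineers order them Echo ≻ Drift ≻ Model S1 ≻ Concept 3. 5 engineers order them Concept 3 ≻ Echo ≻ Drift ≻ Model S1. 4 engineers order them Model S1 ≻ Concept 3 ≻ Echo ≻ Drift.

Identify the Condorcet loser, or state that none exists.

none

Head-to-head results (27 engineers):
Model S1 vs Drift: Drift, 19–8.
Model S1 vs Concept 3: Model S1 wins 14–13.
Model S1 vs Echo: 16 to 11, Model S1.
Drift vs Concept 3: Concept 3, 19–8.
Drift vs Echo: 12 to 15, Echo.
Concept 3 vs Echo: 8+2+5+4 = 19 for Concept 3, 8 for Echo — Concept 3 by 19–8.
No design is winless: Model S1 beats Concept 3; Drift beats Model S1; Concept 3 beats Drift; Echo beats Drift. There is no Condorcet loser.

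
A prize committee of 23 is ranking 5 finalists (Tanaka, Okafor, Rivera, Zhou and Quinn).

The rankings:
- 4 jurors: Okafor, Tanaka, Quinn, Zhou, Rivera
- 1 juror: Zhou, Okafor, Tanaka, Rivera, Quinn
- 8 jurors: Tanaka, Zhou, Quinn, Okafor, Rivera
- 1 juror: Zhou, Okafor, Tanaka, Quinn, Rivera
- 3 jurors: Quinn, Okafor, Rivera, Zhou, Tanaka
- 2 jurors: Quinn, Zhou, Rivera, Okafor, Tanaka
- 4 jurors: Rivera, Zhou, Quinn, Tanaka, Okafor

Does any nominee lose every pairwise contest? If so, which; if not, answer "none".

Pairwise majorities:
Tanaka vs Okafor: Tanaka is ranked higher on 8+4 = 12 ballots, Okafor on 11. Tanaka wins 12–11.
Tanaka vs Rivera: Tanaka preferred on 4+1+8+1 = 14 ballots; Tanaka wins 14–9.
Tanaka vs Zhou: Tanaka, 12–11.
Tanaka–Quinn: Tanaka 14–9.
Okafor vs Rivera: Okafor preferred on 4+1+8+1+3 = 17 ballots; Okafor wins 17–6.
Okafor–Zhou: Zhou 16–7.
Okafor vs Quinn: Quinn wins 17–6.
Rivera vs Zhou: Zhou wins 16–7.
Rivera–Quinn: Quinn 18–5.
Zhou–Quinn: Zhou 14–9.
Only Rivera has no wins; Rivera is the Condorcet loser.

Rivera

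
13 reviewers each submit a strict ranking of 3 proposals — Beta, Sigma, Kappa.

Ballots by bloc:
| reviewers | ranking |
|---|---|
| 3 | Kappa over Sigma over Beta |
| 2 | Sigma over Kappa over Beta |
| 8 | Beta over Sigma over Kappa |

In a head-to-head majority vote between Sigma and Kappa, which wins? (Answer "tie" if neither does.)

Ballots ranking Sigma above Kappa: 2 + 8 = 10.
Ballots ranking Kappa above Sigma: 13 − 10 = 3.
Sigma wins the head-to-head 10–3.

Sigma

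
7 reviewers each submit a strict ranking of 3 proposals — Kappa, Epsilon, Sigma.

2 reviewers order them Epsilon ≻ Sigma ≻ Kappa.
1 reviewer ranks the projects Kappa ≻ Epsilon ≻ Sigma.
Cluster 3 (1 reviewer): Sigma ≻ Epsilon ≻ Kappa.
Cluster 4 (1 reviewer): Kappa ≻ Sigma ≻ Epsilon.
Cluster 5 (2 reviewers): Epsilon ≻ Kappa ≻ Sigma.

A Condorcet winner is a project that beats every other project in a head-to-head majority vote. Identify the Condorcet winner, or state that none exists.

Epsilon

Pairwise majorities:
Kappa vs Epsilon: Epsilon wins 5–2.
Kappa vs Sigma: Kappa wins 4–3.
Epsilon–Sigma: Epsilon 5–2.
Epsilon wins every pairwise contest, so Epsilon is the Condorcet winner.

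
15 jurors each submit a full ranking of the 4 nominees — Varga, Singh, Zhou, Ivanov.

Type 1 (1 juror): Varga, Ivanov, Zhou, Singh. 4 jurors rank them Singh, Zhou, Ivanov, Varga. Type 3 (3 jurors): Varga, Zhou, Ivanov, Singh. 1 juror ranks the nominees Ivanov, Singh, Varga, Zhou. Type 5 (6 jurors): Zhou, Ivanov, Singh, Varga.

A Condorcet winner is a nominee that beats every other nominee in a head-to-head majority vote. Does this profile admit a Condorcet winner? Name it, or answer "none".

Zhou

Check each pair by majority over 15 ballots:
Varga vs Singh: Singh wins 11–4.
Varga vs Zhou: Zhou wins 10–5.
Varga vs Ivanov: Ivanov, 11–4.
Singh–Zhou: Zhou 10–5.
Singh vs Ivanov: Ivanov wins 11–4.
Zhou vs Ivanov: Zhou, 13–2.
Zhou beats each of Varga, Singh, Ivanov — Zhou is the Condorcet winner.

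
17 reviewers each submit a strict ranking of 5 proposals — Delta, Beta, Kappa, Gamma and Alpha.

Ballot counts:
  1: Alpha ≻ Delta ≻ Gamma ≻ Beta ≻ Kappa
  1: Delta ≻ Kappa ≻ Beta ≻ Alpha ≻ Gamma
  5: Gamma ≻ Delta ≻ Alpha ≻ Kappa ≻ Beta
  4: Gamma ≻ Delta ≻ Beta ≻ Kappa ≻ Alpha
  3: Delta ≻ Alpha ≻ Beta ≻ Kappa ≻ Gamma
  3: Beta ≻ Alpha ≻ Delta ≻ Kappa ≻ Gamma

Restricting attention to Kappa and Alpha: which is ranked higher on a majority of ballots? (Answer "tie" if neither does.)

Ballots ranking Kappa above Alpha: 1 + 4 = 5.
Ballots ranking Alpha above Kappa: 17 − 5 = 12.
Alpha wins the head-to-head 12–5.

Alpha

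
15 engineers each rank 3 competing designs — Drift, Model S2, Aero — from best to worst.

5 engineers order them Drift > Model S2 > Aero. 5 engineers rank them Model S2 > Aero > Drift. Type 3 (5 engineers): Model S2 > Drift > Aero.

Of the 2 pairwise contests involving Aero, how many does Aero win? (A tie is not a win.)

0

Aero against each rival (15 engineers):
Aero–Drift: Drift 10–5.
Aero vs Model S2: Model S2, 15–0.
Aero beats no one; loses to Drift, Model S2 — 0 pairwise wins.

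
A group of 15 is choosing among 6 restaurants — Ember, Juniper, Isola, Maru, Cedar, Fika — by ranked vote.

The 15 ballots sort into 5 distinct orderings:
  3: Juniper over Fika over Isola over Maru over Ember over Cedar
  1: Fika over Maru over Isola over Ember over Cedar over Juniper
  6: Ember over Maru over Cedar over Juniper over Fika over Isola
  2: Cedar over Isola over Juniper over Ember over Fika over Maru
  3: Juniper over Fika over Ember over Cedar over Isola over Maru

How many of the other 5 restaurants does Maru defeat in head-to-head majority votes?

Maru against each rival (15 friends):
Maru vs Ember: 4 to 11, Ember.
Maru vs Juniper: Juniper, 8–7.
Maru–Isola: Isola 8–7.
Maru vs Cedar: Maru, 10–5.
Maru vs Fika: 6 for Maru, 9 for Fika — Fika by 9–6.
Maru beats Cedar; loses to Ember, Juniper, Isola, Fika — 1 pairwise win.

1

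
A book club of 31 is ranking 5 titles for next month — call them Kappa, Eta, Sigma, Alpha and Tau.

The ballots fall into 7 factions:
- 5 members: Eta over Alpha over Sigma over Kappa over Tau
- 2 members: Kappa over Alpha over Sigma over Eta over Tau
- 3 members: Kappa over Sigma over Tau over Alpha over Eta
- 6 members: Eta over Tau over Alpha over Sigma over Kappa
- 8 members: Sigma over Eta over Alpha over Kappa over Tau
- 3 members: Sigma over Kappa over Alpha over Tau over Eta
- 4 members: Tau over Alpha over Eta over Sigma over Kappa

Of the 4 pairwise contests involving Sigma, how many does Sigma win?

Sigma against each rival (31 members):
Sigma–Kappa: Sigma 26–5.
Sigma vs Eta: Sigma, 16–15.
Sigma vs Alpha: Alpha wins 17–14.
Sigma vs Tau: Sigma preferred on 5+2+3+8+3 = 21 ballots; Sigma wins 21–10.
Sigma beats Kappa, Eta, Tau; loses to Alpha — 3 pairwise wins.

3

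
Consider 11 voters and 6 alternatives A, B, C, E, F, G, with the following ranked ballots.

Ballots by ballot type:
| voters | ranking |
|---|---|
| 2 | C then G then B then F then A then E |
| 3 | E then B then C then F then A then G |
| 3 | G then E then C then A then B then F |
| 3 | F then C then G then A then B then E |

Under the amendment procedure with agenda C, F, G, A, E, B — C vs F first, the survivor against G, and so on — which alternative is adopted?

E

Round 1: C vs F — 8–3, C advances.
Round 2: C vs G — 8–3, C advances.
Round 3: C vs A — 11–0, C advances.
Round 4: C vs E — 5–6, E advances.
Round 5: E vs B — 6–5, E advances.
E survives the agenda.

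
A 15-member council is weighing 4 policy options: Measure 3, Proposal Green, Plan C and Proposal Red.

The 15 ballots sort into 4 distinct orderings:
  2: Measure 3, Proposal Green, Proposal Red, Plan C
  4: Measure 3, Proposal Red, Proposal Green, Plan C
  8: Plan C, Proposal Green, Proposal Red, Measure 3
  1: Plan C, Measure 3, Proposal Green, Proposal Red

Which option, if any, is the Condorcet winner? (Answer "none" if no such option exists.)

Plan C

Head-to-head results (15 council members):
Measure 3 vs Proposal Green: 2+4+1 = 7 for Measure 3, 8 for Proposal Green — Proposal Green by 8–7.
Measure 3 vs Plan C: 2+4 = 6 for Measure 3, 9 for Plan C — Plan C by 9–6.
Measure 3 vs Proposal Red: Measure 3 is ranked higher on 2+4+1 = 7 ballots, Proposal Red on 8. Proposal Red wins 8–7.
Proposal Green vs Plan C: 2+4 = 6 for Proposal Green, 9 for Plan C — Plan C by 9–6.
Proposal Green vs Proposal Red: 2+8+1 = 11 for Proposal Green, 4 for Proposal Red — Proposal Green by 11–4.
Plan C vs Proposal Red: Plan C is ranked higher on 8+1 = 9 ballots, Proposal Red on 6. Plan C wins 9–6.
Plan C defeats every rival head-to-head and is the Condorcet winner.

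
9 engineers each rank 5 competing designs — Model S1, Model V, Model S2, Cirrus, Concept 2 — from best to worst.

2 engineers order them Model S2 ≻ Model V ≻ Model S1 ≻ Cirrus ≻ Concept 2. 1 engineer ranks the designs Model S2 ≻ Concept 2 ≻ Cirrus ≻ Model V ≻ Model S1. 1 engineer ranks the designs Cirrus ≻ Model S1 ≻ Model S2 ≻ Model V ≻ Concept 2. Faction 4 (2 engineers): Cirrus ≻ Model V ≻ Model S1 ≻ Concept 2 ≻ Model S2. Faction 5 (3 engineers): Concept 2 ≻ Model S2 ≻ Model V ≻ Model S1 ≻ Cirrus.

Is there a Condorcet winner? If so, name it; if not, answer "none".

none

Head-to-head results (9 engineers):
Model S1 vs Model V: 1 to 8, Model V.
Model S1–Model S2: Model S2 6–3.
Model S1 vs Cirrus: Model S1 wins 5–4.
Model S1 vs Concept 2: Model S1 is ranked higher on 2+1+2 = 5 ballots, Concept 2 on 4. Model S1 wins 5–4.
Model V vs Model S2: 2 for Model V, 7 for Model S2 — Model S2 by 7–2.
Model V vs Cirrus: Model V is ranked higher on 2+3 = 5 ballots, Cirrus on 4. Model V wins 5–4.
Model V vs Concept 2: Model V, 5–4.
Model S2 vs Cirrus: 6 to 3, Model S2.
Model S2 vs Concept 2: Model S2 preferred on 2+1+1 = 4 ballots; Concept 2 wins 5–4.
Cirrus vs Concept 2: Cirrus is ranked higher on 2+1+2 = 5 ballots, Concept 2 on 4. Cirrus wins 5–4.
Every design loses at least once (Model S1 loses to Model V; Model V loses to Model S2; Model S2 loses to Concept 2; Cirrus loses to Model S1; Concept 2 loses to Model S1). The majority relation contains the cycle Model S1 beats Concept 2 beats Model S2 beats Model S1, so there is no Condorcet winner.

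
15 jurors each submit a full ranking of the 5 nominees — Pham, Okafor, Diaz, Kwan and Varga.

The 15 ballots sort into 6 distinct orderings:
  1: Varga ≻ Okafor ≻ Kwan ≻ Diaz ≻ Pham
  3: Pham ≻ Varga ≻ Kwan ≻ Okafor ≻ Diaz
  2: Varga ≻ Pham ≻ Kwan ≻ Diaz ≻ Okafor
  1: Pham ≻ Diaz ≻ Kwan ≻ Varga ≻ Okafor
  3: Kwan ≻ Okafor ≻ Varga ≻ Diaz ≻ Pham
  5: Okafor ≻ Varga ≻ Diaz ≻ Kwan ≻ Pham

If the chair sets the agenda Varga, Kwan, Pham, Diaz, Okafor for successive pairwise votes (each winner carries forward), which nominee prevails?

Round 1: Varga vs Kwan — 11–4, Varga advances.
Round 2: Varga vs Pham — 11–4, Varga advances.
Round 3: Varga vs Diaz — 14–1, Varga advances.
Round 4: Varga vs Okafor — 7–8, Okafor advances.
The agenda winner is Okafor.

Okafor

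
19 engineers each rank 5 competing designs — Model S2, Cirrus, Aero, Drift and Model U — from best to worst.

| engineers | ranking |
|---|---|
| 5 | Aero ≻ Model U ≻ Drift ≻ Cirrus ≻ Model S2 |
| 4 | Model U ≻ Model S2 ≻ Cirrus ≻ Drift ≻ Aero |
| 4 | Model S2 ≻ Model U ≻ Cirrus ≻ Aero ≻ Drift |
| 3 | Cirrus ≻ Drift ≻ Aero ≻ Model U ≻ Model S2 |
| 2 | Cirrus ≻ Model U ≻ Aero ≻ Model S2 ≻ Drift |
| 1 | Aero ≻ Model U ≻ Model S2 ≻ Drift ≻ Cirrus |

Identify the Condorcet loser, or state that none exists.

Head-to-head results (19 engineers):
Model S2 vs Cirrus: Cirrus, 10–9.
Model S2 vs Aero: 8 to 11, Aero.
Model S2–Drift: Model S2 11–8.
Model S2 vs Model U: 4 to 15, Model U.
Cirrus vs Aero: Cirrus is ranked higher on 4+4+3+2 = 13 ballots, Aero on 6. Cirrus wins 13–6.
Cirrus vs Drift: 4+4+3+2 = 13 for Cirrus, 6 for Drift — Cirrus by 13–6.
Cirrus–Model U: Model U 14–5.
Aero vs Drift: Aero preferred on 5+4+2+1 = 12 ballots; Aero wins 12–7.
Aero vs Model U: 5+3+1 = 9 for Aero, 10 for Model U — Model U by 10–9.
Drift vs Model U: Model U, 16–3.
Only Drift has no wins; Drift is the Condorcet loser.

Drift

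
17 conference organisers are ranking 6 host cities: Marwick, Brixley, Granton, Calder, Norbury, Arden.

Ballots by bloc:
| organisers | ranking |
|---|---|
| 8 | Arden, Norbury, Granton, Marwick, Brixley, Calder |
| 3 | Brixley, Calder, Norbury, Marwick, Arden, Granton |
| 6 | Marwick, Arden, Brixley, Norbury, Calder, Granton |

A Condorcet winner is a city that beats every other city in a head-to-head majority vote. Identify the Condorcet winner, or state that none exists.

none

Head-to-head results (17 organisers):
Marwick vs Brixley: 8+6 = 14 for Marwick, 3 for Brixley — Marwick by 14–3.
Marwick vs Granton: 9 to 8, Marwick.
Marwick vs Calder: Marwick is ranked higher on 8+6 = 14 ballots, Calder on 3. Marwick wins 14–3.
Marwick vs Norbury: 6 for Marwick, 11 for Norbury — Norbury by 11–6.
Marwick vs Arden: 9 to 8, Marwick.
Brixley vs Granton: Brixley preferred on 3+6 = 9 ballots; Brixley wins 9–8.
Brixley vs Calder: 17 to 0, Brixley.
Brixley vs Norbury: Brixley preferred on 3+6 = 9 ballots; Brixley wins 9–8.
Brixley vs Arden: 3 for Brixley, 14 for Arden — Arden by 14–3.
Granton vs Calder: 8 to 9, Calder.
Granton vs Norbury: Granton is ranked higher on 0 ballots, Norbury on 17. Norbury wins 17–0.
Granton vs Arden: 0 to 17, Arden.
Calder vs Norbury: 3 to 14, Norbury.
Calder vs Arden: Calder is ranked higher on 3 ballots, Arden on 14. Arden wins 14–3.
Norbury vs Arden: Norbury preferred on 3 ballots; Arden wins 14–3.
Each city drops at least one matchup (Marwick loses to Norbury; Brixley loses to Marwick; Granton loses to Marwick; Calder loses to Marwick; Norbury loses to Brixley; Arden loses to Marwick); the cycle Marwick beats Brixley beats Norbury beats Marwick rules out a Condorcet winner.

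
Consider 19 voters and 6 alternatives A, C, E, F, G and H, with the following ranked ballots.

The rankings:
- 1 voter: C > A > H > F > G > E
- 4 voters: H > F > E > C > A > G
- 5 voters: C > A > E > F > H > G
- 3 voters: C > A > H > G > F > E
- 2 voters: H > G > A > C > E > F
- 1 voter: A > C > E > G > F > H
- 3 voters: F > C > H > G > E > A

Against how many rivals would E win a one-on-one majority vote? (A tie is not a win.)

E against each rival (19 voters):
E vs A: E preferred on 4+3 = 7 ballots; A wins 12–7.
E vs C: C, 15–4.
E vs F: E preferred on 5+2+1 = 8 ballots; F wins 11–8.
E vs G: E is ranked higher on 4+5+1 = 10 ballots, G on 9. E wins 10–9.
E vs H: 5+1 = 6 for E, 13 for H — H by 13–6.
E beats G; loses to A, C, F, H — 1 pairwise win.

1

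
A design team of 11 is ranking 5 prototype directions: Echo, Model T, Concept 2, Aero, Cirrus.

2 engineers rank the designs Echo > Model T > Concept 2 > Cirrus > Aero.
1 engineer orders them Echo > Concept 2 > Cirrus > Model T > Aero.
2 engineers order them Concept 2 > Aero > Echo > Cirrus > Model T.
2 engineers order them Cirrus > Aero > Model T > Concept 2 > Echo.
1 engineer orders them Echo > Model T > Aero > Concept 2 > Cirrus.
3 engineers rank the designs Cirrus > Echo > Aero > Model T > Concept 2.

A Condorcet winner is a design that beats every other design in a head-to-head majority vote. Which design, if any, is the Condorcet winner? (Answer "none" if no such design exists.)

Pairwise majorities:
Echo–Model T: Echo 9–2.
Echo vs Concept 2: Echo, 7–4.
Echo vs Aero: Echo, 7–4.
Echo–Cirrus: Echo 6–5.
Model T vs Concept 2: Model T wins 8–3.
Model T vs Aero: Aero, 7–4.
Model T vs Cirrus: Cirrus wins 8–3.
Concept 2 vs Aero: Aero wins 6–5.
Concept 2 vs Cirrus: Concept 2 wins 6–5.
Aero vs Cirrus: Cirrus, 8–3.
Echo wins every pairwise contest, so Echo is the Condorcet winner.

Echo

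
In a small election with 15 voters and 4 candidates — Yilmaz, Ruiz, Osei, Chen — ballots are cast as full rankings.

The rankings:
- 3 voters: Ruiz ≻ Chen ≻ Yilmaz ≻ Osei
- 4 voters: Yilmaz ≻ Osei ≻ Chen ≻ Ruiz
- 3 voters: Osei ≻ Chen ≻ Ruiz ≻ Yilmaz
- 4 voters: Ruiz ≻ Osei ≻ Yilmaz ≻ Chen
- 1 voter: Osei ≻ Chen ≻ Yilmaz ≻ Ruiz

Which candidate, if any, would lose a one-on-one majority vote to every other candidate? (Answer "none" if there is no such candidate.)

none

Head-to-head results (15 voters):
Yilmaz vs Ruiz: Yilmaz preferred on 4+1 = 5 ballots; Ruiz wins 10–5.
Yilmaz–Osei: Osei 8–7.
Yilmaz vs Chen: Yilmaz is ranked higher on 4+4 = 8 ballots, Chen on 7. Yilmaz wins 8–7.
Ruiz vs Osei: Ruiz preferred on 3+4 = 7 ballots; Osei wins 8–7.
Ruiz vs Chen: Chen wins 8–7.
Osei vs Chen: 12 to 3, Osei.
Each candidate has at least one pairwise win (Yilmaz beats Chen; Ruiz beats Yilmaz; Osei beats Yilmaz; Chen beats Ruiz) — no Condorcet loser.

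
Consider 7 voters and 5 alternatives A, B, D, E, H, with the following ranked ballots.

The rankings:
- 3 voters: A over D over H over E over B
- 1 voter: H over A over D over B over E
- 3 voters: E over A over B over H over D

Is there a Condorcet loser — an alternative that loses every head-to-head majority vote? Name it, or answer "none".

B

Head-to-head results (7 voters):
A vs B: 7 to 0, A.
A vs D: A wins 7–0.
A vs E: 4 to 3, A.
A vs H: 3+3 = 6 for A, 1 for H — A by 6–1.
B vs D: D wins 4–3.
B vs E: B preferred on 1 ballot; E wins 6–1.
B vs H: 3 to 4, H.
D vs E: D preferred on 3+1 = 4 ballots; D wins 4–3.
D–H: H 4–3.
E vs H: E preferred on 3 ballots; H wins 4–3.
B is beaten in every head-to-head and is the Condorcet loser.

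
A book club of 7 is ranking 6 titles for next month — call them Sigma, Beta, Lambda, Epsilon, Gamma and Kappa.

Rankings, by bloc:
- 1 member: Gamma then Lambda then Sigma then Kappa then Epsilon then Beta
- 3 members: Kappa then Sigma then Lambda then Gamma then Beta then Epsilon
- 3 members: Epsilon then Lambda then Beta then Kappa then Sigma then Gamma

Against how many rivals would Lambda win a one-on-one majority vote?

Lambda against each rival (7 members):
Lambda vs Sigma: 1+3 = 4 for Lambda, 3 for Sigma — Lambda by 4–3.
Lambda vs Beta: 7 to 0, Lambda.
Lambda vs Epsilon: 4 to 3, Lambda.
Lambda–Gamma: Lambda 6–1.
Lambda vs Kappa: Lambda, 4–3.
Lambda beats Sigma, Beta, Epsilon, Gamma, Kappa — 5 pairwise wins.

5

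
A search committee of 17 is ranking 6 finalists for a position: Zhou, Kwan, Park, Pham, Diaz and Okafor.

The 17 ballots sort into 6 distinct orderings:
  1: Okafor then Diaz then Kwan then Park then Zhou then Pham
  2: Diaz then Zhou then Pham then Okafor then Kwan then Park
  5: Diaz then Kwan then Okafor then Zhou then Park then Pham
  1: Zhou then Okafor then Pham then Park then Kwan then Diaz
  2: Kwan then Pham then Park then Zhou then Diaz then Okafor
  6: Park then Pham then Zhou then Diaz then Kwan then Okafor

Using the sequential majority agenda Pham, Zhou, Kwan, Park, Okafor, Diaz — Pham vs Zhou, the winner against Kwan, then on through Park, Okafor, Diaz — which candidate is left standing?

Diaz

Round 1: Pham vs Zhou — 8–9, Zhou advances.
Round 2: Zhou vs Kwan — 9–8, Zhou advances.
Round 3: Zhou vs Park — 8–9, Park advances.
Round 4: Park vs Okafor — 8–9, Okafor advances.
Round 5: Okafor vs Diaz — 2–15, Diaz advances.
Diaz survives the agenda.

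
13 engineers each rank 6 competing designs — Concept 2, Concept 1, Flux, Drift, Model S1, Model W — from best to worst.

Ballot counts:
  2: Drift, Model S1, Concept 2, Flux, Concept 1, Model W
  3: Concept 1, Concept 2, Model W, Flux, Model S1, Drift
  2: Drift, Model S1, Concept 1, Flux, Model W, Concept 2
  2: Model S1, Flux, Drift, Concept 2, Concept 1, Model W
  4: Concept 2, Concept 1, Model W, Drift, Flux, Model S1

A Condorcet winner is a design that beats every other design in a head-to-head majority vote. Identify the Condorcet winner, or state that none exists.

Concept 2

Check each pair by majority over 13 ballots:
Concept 2 vs Concept 1: 2+2+4 = 8 for Concept 2, 5 for Concept 1 — Concept 2 by 8–5.
Concept 2 vs Flux: Concept 2 wins 9–4.
Concept 2 vs Drift: Concept 2, 7–6.
Concept 2 vs Model S1: Concept 2 preferred on 3+4 = 7 ballots; Concept 2 wins 7–6.
Concept 2 vs Model W: Concept 2, 11–2.
Concept 1 vs Flux: Concept 1 is ranked higher on 3+2+4 = 9 ballots, Flux on 4. Concept 1 wins 9–4.
Concept 1 vs Drift: Concept 1, 7–6.
Concept 1–Model S1: Concept 1 7–6.
Concept 1 vs Model W: Concept 1 preferred on 2+3+2+2+4 = 13 ballots; Concept 1 wins 13–0.
Flux vs Drift: 5 to 8, Drift.
Flux vs Model S1: Flux, 7–6.
Flux vs Model W: Model W wins 7–6.
Drift vs Model S1: Drift is ranked higher on 2+2+4 = 8 ballots, Model S1 on 5. Drift wins 8–5.
Drift vs Model W: Model W, 7–6.
Model S1–Model W: Model W 7–6.
Only Concept 2 has no losses; Concept 2 is the Condorcet winner.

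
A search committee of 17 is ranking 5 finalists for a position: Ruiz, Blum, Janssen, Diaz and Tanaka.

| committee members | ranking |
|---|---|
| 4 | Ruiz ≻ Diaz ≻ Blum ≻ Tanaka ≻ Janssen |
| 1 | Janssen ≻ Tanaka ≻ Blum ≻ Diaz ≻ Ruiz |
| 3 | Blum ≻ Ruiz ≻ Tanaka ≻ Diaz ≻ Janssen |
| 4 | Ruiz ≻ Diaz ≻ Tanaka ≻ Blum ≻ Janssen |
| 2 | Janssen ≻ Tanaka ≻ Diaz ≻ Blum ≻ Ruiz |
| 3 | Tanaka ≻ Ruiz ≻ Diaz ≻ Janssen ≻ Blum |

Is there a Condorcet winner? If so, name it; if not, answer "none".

Head-to-head results (17 committee members):
Ruiz vs Blum: Ruiz, 11–6.
Ruiz vs Janssen: Ruiz, 14–3.
Ruiz vs Diaz: Ruiz wins 14–3.
Ruiz–Tanaka: Ruiz 11–6.
Blum vs Janssen: Blum wins 11–6.
Blum–Diaz: Diaz 13–4.
Blum–Tanaka: Tanaka 10–7.
Janssen vs Diaz: Diaz, 14–3.
Janssen vs Tanaka: Tanaka, 14–3.
Diaz vs Tanaka: Tanaka, 9–8.
Ruiz beats each of Blum, Janssen, Diaz, Tanaka — Ruiz is the Condorcet winner.

Ruiz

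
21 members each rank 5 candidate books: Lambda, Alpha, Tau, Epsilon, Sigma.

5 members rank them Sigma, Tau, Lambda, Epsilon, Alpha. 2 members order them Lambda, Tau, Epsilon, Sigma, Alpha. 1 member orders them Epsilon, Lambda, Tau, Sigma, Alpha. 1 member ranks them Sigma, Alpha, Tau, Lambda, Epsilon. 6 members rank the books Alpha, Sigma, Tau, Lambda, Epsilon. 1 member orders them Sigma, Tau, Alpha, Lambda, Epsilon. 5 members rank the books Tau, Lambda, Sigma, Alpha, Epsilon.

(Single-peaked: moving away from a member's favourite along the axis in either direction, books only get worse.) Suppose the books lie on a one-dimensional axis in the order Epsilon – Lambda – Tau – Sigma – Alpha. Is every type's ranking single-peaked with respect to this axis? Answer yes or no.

yes

Axis positions: Epsilon=1, Lambda=2, Tau=3, Sigma=4, Alpha=5.
Type 1 (peak Sigma at position 4): ranking walks positions 4-3-2-1-5, expanding outward from the peak — single-peaked.
Type 2 (peak Lambda at position 2): ranking walks positions 2-3-1-4-5, expanding outward from the peak — single-peaked.
Type 3 (peak Epsilon at position 1): ranking walks positions 1-2-3-4-5, expanding outward from the peak — single-peaked.
Type 4 (peak Sigma at position 4): ranking walks positions 4-5-3-2-1, expanding outward from the peak — single-peaked.
Type 5 (peak Alpha at position 5): ranking walks positions 5-4-3-2-1, expanding outward from the peak — single-peaked.
Type 6 (peak Sigma at position 4): ranking walks positions 4-3-5-2-1, expanding outward from the peak — single-peaked.
Type 7 (peak Tau at position 3): ranking walks positions 3-2-4-5-1, expanding outward from the peak — single-peaked.
Every ranking is single-peaked on this axis.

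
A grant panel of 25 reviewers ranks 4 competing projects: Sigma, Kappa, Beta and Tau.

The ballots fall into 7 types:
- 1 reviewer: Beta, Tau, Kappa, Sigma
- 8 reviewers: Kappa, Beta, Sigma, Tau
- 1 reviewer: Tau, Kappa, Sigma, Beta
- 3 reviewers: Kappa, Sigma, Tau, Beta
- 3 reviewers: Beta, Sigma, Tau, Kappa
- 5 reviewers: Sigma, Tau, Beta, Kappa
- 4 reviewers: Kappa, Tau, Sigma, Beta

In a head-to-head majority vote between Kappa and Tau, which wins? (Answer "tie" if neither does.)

Kappa

Ballots ranking Kappa above Tau: 8 + 3 + 4 = 15.
Ballots ranking Tau above Kappa: 25 − 15 = 10.
Kappa wins the head-to-head 15–10.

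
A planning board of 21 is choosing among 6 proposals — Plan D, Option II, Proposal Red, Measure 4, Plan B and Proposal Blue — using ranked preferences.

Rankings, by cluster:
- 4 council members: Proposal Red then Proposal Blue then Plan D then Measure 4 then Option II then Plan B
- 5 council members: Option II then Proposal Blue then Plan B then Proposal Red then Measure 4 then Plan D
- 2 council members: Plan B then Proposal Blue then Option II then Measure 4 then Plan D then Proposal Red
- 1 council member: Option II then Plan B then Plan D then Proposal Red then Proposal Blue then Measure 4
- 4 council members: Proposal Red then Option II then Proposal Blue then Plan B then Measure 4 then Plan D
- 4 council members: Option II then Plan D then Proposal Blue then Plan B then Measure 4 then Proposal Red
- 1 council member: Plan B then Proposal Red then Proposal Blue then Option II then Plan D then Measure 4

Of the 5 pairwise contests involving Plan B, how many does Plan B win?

Plan B against each rival (21 council members):
Plan B–Plan D: Plan B 13–8.
Plan B vs Option II: 3 to 18, Option II.
Plan B vs Proposal Red: Plan B is ranked higher on 5+2+1+4+1 = 13 ballots, Proposal Red on 8. Plan B wins 13–8.
Plan B vs Measure 4: Plan B, 17–4.
Plan B vs Proposal Blue: Proposal Blue, 17–4.
Plan B beats Plan D, Proposal Red, Measure 4; loses to Option II, Proposal Blue — 3 pairwise wins.

3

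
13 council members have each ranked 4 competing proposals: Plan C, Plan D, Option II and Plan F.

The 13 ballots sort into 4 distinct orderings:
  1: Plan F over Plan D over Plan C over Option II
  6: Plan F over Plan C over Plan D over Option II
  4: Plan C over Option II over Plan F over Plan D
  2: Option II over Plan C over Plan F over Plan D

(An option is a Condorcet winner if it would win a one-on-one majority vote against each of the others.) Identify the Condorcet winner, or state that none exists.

Head-to-head results (13 council members):
Plan C vs Plan D: Plan C preferred on 6+4+2 = 12 ballots; Plan C wins 12–1.
Plan C vs Option II: 11 to 2, Plan C.
Plan C vs Plan F: Plan C preferred on 4+2 = 6 ballots; Plan F wins 7–6.
Plan D vs Option II: Plan D is ranked higher on 1+6 = 7 ballots, Option II on 6. Plan D wins 7–6.
Plan D vs Plan F: Plan D is ranked higher on 0 ballots, Plan F on 13. Plan F wins 13–0.
Option II vs Plan F: Option II is ranked higher on 4+2 = 6 ballots, Plan F on 7. Plan F wins 7–6.
Only Plan F has no losses; Plan F is the Condorcet winner.

Plan F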